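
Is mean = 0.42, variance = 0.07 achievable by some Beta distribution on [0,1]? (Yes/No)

A Beta with mean μ has variance μ(1−μ)/(α+β+1) < μ(1−μ).
Here μ(1−μ) = 0.42×0.58 = 0.2436, and 0.07 < 0.2436.

Yes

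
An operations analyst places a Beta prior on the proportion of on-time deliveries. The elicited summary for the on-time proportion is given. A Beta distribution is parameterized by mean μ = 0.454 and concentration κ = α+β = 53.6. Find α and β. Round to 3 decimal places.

α = 24.334, β = 29.266

Split κ in proportion μ : (1−μ): α = 0.454·53.6 = 24.334, β = 53.6 − 24.334 = 29.266.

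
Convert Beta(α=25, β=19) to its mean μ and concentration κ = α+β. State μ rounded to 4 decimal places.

κ = α+β = 25+19 = 44; μ = α/κ = 25/44 = 0.5682.

μ = 0.5682, κ = 44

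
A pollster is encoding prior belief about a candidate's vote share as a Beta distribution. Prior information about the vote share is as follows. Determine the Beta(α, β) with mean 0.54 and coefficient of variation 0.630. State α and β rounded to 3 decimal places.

α = 0.619, β = 0.527

Var = (CV·μ)² = (0.630×0.54)² = 0.115736.
α+β = μ(1−μ)/Var − 1 = 0.2484/0.115736 − 1 = 1.1463.
Thus α = 0.54·1.1463 = 0.619 and β = 0.46·1.1463 = 0.527.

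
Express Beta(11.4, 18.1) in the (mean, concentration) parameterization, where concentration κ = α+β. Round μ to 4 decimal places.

μ = 0.3864, κ = 29.5

κ = α+β = 11.4+18.1 = 29.5; μ = α/κ = 11.4/29.5 = 0.3864.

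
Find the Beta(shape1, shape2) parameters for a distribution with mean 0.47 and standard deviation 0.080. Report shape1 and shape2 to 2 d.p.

Variance = 0.080² = 0.006400. The moment-matching identity shape1+shape2 = μ(1−μ)/Var − 1 gives
shape1+shape2 = 0.2491/0.006400 − 1 = 37.9219, so shape1 = μ·37.9219 = 17.82 and shape2 = (1−μ)·37.9219 = 20.10.

shape1 = 17.82, shape2 = 20.10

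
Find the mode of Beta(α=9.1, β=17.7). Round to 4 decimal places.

0.3266

The density x^(α−1)(1−x)^(β−1) is maximised at (α−1)/(α+β−2) = 8.1/24.8 = 0.3266.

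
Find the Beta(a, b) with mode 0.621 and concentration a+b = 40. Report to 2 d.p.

a = 24.60, b = 15.40

Since the density peak of Beta(a,b) is at (a−1)/(a+b−2),
a = 1 + 0.621(40−2) = 24.60 and b = 40 − 24.60 = 15.40.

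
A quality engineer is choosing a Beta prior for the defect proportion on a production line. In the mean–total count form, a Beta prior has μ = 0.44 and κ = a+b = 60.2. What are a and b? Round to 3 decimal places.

a = μκ = 0.44×60.2 = 26.488 and b = (1−μ)κ = 0.56×60.2 = 33.712.

a = 26.488, b = 33.712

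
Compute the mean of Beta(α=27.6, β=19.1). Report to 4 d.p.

0.5910

E[X] = α/(α+β) = 27.6/46.7 = 0.5910.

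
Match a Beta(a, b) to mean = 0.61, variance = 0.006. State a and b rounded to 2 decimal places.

a = 23.58, b = 15.07

By moment matching, a+b = μ(1−μ)/σ² − 1 = (0.61·0.39)/0.006 − 1 = 39.6500 − 1 = 38.6500.
Since a/(a+b) = μ, a = 0.61·38.6500 = 23.58 and b = 0.39·38.6500 = 15.07.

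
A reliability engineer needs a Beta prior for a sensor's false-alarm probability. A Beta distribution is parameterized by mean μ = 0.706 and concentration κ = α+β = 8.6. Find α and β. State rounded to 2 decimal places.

Split κ in proportion μ : (1−μ): α = 0.706·8.6 = 6.07, β = 8.6 − 6.07 = 2.53.

α = 6.07, β = 2.53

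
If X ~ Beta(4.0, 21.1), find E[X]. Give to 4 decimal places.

0.1594

E[X] = α/(α+β) = 4.0/25.1 = 0.1594.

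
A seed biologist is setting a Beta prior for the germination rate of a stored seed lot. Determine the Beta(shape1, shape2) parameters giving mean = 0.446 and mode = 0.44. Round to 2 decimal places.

Let s = shape1+shape2. Mean gives shape1 = μs = 0.446s; mode gives (shape1−1)/(s−2) = 0.44.
Substituting: 0.446s − 1 = 0.44(s−2) = 0.44s − 0.88, so 0.006s = 0.12 and s = 20.0000.
Then shape1 = 0.446×20.0000 = 8.92 and shape2 = s−shape1 = 11.08.

shape1 = 8.92, shape2 = 11.08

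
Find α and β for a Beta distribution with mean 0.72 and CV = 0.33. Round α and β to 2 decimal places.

σ = CV·μ = 0.33×0.72 = 0.23760, so σ² = 0.056454.
s+1 = μ(1−μ)/σ² = 0.2016/0.056454 = 3.5711, so s = α+β = 2.5711.
α = μs = 1.85, β = (1−μ)s = 0.72.

α = 1.85, β = 0.72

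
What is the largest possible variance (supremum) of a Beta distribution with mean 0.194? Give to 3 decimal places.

0.156

Var = μ(1−μ)/(α+β+1), which approaches μ(1−μ) as α+β → 0.
So the supremum is μ(1−μ) = 0.194×0.806 = 0.156.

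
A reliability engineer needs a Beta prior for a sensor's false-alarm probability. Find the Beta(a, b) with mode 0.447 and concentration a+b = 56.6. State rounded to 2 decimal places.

a = 25.41, b = 31.19

Mode = (a−1)/(κ−2) with κ = a+b, so a−1 = 0.447·54.6 = 24.41.
a = 25.41; b = κ − a = 31.19.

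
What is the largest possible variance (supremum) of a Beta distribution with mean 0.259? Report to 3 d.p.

For fixed mean μ the Beta variance is μ(1−μ)/(α+β+1), increasing as α+β decreases.
Its least upper bound (not attained) is μ(1−μ) = 0.259·0.741 = 0.192.

0.192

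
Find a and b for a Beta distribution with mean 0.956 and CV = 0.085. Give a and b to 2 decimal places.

a = 5.13, b = 0.24

Var = (CV·μ)² = (0.085×0.956)² = 0.006603.
a+b = μ(1−μ)/Var − 1 = 0.042064/0.006603 − 1 = 5.3703.
Thus a = 0.956·5.3703 = 5.13 and b = 0.044·5.3703 = 0.24.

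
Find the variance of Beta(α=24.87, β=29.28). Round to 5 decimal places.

0.00450

α+β = 54.15 and αβ = 728.1936, so Var = αβ/[(α+β)²(α+β+1)] = 728.1936/161712.070875 = 0.00450.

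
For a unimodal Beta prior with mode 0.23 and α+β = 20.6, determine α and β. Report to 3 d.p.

For α,β>1 the mode is (α−1)/(α+β−2), so α = mode·(κ−2)+1 = 0.23×18.6+1 = 5.278.
And β = (1−mode)·(κ−2)+1 = 0.77×18.6+1 = 15.322.

α = 5.278, β = 15.322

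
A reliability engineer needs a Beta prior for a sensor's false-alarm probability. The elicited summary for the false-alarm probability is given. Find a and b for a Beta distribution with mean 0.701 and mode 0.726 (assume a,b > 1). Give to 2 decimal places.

a = 12.67, b = 5.41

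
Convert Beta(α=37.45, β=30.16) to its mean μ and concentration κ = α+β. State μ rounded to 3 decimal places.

κ = α+β = 37.45+30.16 = 67.61; μ = α/κ = 37.45/67.61 = 0.554.

μ = 0.554, κ = 67.61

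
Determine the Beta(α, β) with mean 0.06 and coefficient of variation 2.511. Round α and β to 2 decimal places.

α = 0.09, β = 1.40

σ = CV·μ = 2.511×0.06 = 0.15066, so σ² = 0.022698.
s+1 = μ(1−μ)/σ² = 0.0564/0.022698 = 2.4848, so s = α+β = 1.4848.
α = μs = 0.09, β = (1−μ)s = 1.40.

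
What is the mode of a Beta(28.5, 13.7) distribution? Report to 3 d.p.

0.684

The density x^(α−1)(1−x)^(β−1) is maximised at (α−1)/(α+β−2) = 27.5/40.2 = 0.684.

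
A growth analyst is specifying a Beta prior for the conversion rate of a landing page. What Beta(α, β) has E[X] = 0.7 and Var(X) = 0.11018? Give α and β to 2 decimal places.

Let s = α+β. The Beta variance is μ(1−μ)/(s+1).
So s+1 = μ(1−μ)/σ² = (0.7×0.3)/0.11018 = 0.21/0.11018 = 1.9060, giving s = 0.9060.
Then α = μs = 0.7×0.9060 = 0.63 and β = (1−μ)s = 0.3×0.9060 = 0.27.

α = 0.63, β = 0.27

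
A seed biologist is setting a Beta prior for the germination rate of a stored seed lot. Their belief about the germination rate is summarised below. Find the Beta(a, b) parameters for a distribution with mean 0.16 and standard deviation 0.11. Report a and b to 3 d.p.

First σ² = 0.0121. Setting a = μn, b = (1−μ)n with n = a+b,
μ(1−μ)/(n+1) = 0.0121 ⇒ n+1 = 0.1344/0.0121 = 11.1074 ⇒ n = 10.1074.
Hence a = 0.16×10.1074 = 1.617, b = 0.84×10.1074 = 8.490.

a = 1.617, b = 8.490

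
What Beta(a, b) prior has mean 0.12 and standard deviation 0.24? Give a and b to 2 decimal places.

a = 0.10, b = 0.73

Variance = 0.24² = 0.0576. The moment-matching identity a+b = μ(1−μ)/Var − 1 gives
a+b = 0.1056/0.0576 − 1 = 0.8333, so a = μ·0.8333 = 0.10 and b = (1−μ)·0.8333 = 0.73.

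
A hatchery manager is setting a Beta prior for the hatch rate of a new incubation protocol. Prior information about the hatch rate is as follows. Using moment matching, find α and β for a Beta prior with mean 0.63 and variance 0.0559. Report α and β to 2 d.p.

By moment matching, α+β = μ(1−μ)/σ² − 1 = (0.63·0.37)/0.0559 − 1 = 4.1699 − 1 = 3.1699.
Since α/(α+β) = μ, α = 0.63·3.1699 = 2.00 and β = 0.37·3.1699 = 1.17.

α = 2.00, β = 1.17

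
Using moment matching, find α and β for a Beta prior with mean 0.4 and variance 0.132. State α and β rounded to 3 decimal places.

α = 0.327, β = 0.491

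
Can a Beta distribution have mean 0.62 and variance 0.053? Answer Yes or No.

A Beta with mean μ has variance μ(1−μ)/(α+β+1) < μ(1−μ).
Here μ(1−μ) = 0.62×0.38 = 0.2356, and 0.053 < 0.2356.

Yes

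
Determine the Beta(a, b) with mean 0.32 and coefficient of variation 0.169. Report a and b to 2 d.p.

Var = (CV·μ)² = (0.169×0.32)² = 0.002925.
a+b = μ(1−μ)/Var − 1 = 0.2176/0.002925 − 1 = 73.4022.
Thus a = 0.32·73.4022 = 23.49 and b = 0.68·73.4022 = 49.91.

a = 23.49, b = 49.91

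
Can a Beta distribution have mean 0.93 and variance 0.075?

No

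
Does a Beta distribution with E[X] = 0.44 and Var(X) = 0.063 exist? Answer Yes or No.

Yes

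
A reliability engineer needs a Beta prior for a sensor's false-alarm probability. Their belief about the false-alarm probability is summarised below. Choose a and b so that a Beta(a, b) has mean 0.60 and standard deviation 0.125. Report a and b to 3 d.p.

a = 8.616, b = 5.744

First σ² = 0.015625. Setting a = μn, b = (1−μ)n with n = a+b,
μ(1−μ)/(n+1) = 0.015625 ⇒ n+1 = 0.2400/0.015625 = 15.3600 ⇒ n = 14.3600.
Hence a = 0.60×14.3600 = 8.616, b = 0.40×14.3600 = 5.744.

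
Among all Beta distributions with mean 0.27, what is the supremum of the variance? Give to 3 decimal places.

0.197

For fixed mean μ the Beta variance is μ(1−μ)/(α+β+1), increasing as α+β decreases.
Its least upper bound (not attained) is μ(1−μ) = 0.27·0.73 = 0.197.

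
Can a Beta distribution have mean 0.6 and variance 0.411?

No

A Beta with mean μ has variance μ(1−μ)/(α+β+1) < μ(1−μ).
Here μ(1−μ) = 0.6×0.4 = 0.24, and 0.411 ≥ 0.24.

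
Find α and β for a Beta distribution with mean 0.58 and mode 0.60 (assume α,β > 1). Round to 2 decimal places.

Let s = α+β. Mean gives α = μs = 0.58s; mode gives (α−1)/(s−2) = 0.60.
Substituting: 0.58s − 1 = 0.60(s−2) = 0.60s − 1.20, so -0.02s = -0.20 and s = 10.0000.
Then α = 0.58×10.0000 = 5.80 and β = s−α = 4.20.

α = 5.80, β = 4.20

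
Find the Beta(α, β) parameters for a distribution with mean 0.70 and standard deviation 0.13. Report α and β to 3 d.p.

σ² = 0.13² = 0.0169.
With s = α+β, Var = μ(1−μ)/(s+1), so s+1 = (0.70×0.30)/0.0169 = 12.4260 and s = 11.4260.
α = μs = 7.998, β = (1−μ)s = 3.428.

α = 7.998, β = 3.428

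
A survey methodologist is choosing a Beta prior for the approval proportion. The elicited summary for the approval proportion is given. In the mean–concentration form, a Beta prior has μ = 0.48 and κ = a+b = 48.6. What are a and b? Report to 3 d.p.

Split κ in proportion μ : (1−μ): a = 0.48·48.6 = 23.328, b = 48.6 − 23.328 = 25.272.

a = 23.328, b = 25.272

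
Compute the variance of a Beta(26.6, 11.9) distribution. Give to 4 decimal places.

α+β = 38.5 and αβ = 316.54, so Var = αβ/[(α+β)²(α+β+1)] = 316.54/58548.875 = 0.0054.

0.0054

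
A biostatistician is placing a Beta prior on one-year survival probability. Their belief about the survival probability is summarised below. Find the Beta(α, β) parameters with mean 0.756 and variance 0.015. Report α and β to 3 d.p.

α = 8.541, β = 2.757

By moment matching, α+β = μ(1−μ)/σ² − 1 = (0.756·0.244)/0.015 − 1 = 12.2976 − 1 = 11.2976.
Since α/(α+β) = μ, α = 0.756·11.2976 = 8.541 and β = 0.244·11.2976 = 2.757.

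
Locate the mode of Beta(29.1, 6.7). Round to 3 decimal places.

0.831

The density x^(α−1)(1−x)^(β−1) is maximised at (α−1)/(α+β−2) = 28.1/33.8 = 0.831.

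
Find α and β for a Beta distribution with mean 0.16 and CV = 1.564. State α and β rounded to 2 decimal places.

α = 0.18, β = 0.96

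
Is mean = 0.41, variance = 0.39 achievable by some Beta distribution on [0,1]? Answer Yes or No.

A Beta with mean μ has variance μ(1−μ)/(α+β+1) < μ(1−μ).
Here μ(1−μ) = 0.41×0.59 = 0.2419, and 0.39 ≥ 0.2419.

No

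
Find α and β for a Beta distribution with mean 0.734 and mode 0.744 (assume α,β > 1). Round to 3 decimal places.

Let s = α+β. Mean gives α = μs = 0.734s; mode gives (α−1)/(s−2) = 0.744.
Substituting: 0.734s − 1 = 0.744(s−2) = 0.744s − 1.488, so -0.010s = -0.488 and s = 48.8000.
Then α = 0.734×48.8000 = 35.819 and β = s−α = 12.981.

α = 35.819, β = 12.981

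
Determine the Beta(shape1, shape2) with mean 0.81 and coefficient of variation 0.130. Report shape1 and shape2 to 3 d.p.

Var = (CV·μ)² = (0.130×0.81)² = 0.011088.
shape1+shape2 = μ(1−μ)/Var − 1 = 0.1539/0.011088 − 1 = 12.8798.
Thus shape1 = 0.81·12.8798 = 10.433 and shape2 = 0.19·12.8798 = 2.447.

shape1 = 10.433, shape2 = 2.447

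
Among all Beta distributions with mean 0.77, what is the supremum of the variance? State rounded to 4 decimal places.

0.1771

For fixed mean μ the Beta variance is μ(1−μ)/(α+β+1), increasing as α+β decreases.
Its least upper bound (not attained) is μ(1−μ) = 0.77·0.23 = 0.1771.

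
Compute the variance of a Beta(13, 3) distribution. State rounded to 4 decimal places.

0.0090

μ = 13/16 = 0.812500; Var = μ(1−μ)/(α+β+1) = 0.1523438/17 = 0.0090.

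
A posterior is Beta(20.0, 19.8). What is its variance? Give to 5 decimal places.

0.00613

μ = 20.0/39.8 = 0.502513; Var = μ(1−μ)/(α+β+1) = 0.2499937/40.8 = 0.00613.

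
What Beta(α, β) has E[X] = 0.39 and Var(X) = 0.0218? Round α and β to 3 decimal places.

α = 3.866, β = 6.047

Let s = α+β. The Beta variance is μ(1−μ)/(s+1).
So s+1 = μ(1−μ)/σ² = (0.39×0.61)/0.0218 = 0.2379/0.0218 = 10.9128, giving s = 9.9128.
Then α = μs = 0.39×9.9128 = 3.866 and β = (1−μ)s = 0.61×9.9128 = 6.047.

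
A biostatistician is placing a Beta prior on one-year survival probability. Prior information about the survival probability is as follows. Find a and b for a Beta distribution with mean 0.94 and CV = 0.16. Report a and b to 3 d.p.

Var = (CV·μ)² = (0.16×0.94)² = 0.022620.
a+b = μ(1−μ)/Var − 1 = 0.0564/0.022620 − 1 = 1.4934.
Thus a = 0.94·1.4934 = 1.404 and b = 0.06·1.4934 = 0.090.

a = 1.404, b = 0.090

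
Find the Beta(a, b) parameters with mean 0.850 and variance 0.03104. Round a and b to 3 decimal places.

a = 2.641, b = 0.466

Let s = a+b. The Beta variance is μ(1−μ)/(s+1).
So s+1 = μ(1−μ)/σ² = (0.850×0.150)/0.03104 = 0.127500/0.03104 = 4.1076, giving s = 3.1076.
Then a = μs = 0.850×3.1076 = 2.641 and b = (1−μ)s = 0.150×3.1076 = 0.466.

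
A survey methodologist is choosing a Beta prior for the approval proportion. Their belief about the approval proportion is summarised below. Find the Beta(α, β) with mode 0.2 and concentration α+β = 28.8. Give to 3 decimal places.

Mode = (α−1)/(κ−2) with κ = α+β, so α−1 = 0.2·26.8 = 5.360.
α = 6.360; β = κ − α = 22.440.

α = 6.360, β = 22.440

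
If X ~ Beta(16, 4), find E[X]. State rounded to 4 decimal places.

0.8000

E[X] = α/(α+β) = 16/20 = 0.8000.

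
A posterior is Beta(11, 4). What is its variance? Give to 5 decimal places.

0.01222

Var = αβ/[(α+β)²(α+β+1)] = (11×4)/(15²×16) = 44/3600 = 0.01222.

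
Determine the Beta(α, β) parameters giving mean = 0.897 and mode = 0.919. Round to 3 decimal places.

α = 34.168, β = 3.923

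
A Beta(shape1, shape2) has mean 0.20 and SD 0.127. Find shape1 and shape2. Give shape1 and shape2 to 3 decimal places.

Variance = 0.127² = 0.016129. The moment-matching identity shape1+shape2 = μ(1−μ)/Var − 1 gives
shape1+shape2 = 0.1600/0.016129 − 1 = 8.9200, so shape1 = μ·8.9200 = 1.784 and shape2 = (1−μ)·8.9200 = 7.136.

shape1 = 1.784, shape2 = 7.136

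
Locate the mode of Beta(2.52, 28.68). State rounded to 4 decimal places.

0.0521

With α,β > 1, mode = (α−1)/(α+β−2) = 1.52/29.20 = 0.0521.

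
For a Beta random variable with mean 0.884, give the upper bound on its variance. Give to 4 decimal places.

For fixed mean μ the Beta variance is μ(1−μ)/(α+β+1), increasing as α+β decreases.
Its least upper bound (not attained) is μ(1−μ) = 0.884·0.116 = 0.1025.

0.1025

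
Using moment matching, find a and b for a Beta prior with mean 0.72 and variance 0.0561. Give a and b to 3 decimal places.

a = 1.867, b = 0.726

By moment matching, a+b = μ(1−μ)/σ² − 1 = (0.72·0.28)/0.0561 − 1 = 3.5936 − 1 = 2.5936.
Since a/(a+b) = μ, a = 0.72·2.5936 = 1.867 and b = 0.28·2.5936 = 0.726.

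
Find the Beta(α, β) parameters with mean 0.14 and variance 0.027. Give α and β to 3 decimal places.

Let s = α+β. The Beta variance is μ(1−μ)/(s+1).
So s+1 = μ(1−μ)/σ² = (0.14×0.86)/0.027 = 0.1204/0.027 = 4.4593, giving s = 3.4593.
Then α = μs = 0.14×3.4593 = 0.484 and β = (1−μ)s = 0.86×3.4593 = 2.975.

α = 0.484, β = 2.975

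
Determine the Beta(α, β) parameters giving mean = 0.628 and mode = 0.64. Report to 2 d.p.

With s = α+β: μ = α/s and mode = (α−1)/(s−2). Eliminating α = μs,
μs − 1 = m(s−2) ⇒ s(μ−m) = 1−2m ⇒ s = -0.28/-0.012 = 23.3333.
So α = μs = 14.65, β = (1−μ)s = 8.68.

α = 14.65, β = 8.68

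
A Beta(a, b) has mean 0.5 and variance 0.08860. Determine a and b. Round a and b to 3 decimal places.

Let s = a+b. The Beta variance is μ(1−μ)/(s+1).
So s+1 = μ(1−μ)/σ² = (0.5×0.5)/0.08860 = 0.25/0.08860 = 2.8217, giving s = 1.8217.
Then a = μs = 0.5×1.8217 = 0.911 and b = (1−μ)s = 0.5×1.8217 = 0.911.

a = 0.911, b = 0.911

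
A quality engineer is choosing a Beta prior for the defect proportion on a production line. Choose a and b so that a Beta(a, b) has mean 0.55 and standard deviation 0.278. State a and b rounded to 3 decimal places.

σ² = 0.278² = 0.077284.
With s = a+b, Var = μ(1−μ)/(s+1), so s+1 = (0.55×0.45)/0.077284 = 3.2025 and s = 2.2025.
a = μs = 1.211, b = (1−μ)s = 0.991.

a = 1.211, b = 0.991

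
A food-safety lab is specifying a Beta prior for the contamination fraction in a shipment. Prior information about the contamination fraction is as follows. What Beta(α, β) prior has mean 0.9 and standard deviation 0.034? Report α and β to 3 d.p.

α = 69.169, β = 7.685

Variance = 0.034² = 0.001156. The moment-matching identity α+β = μ(1−μ)/Var − 1 gives
α+β = 0.09/0.001156 − 1 = 76.8547, so α = μ·76.8547 = 69.169 and β = (1−μ)·76.8547 = 7.685.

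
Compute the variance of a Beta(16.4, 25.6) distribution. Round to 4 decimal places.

0.0055

Var = αβ/[(α+β)²(α+β+1)] = (16.4×25.6)/(42.0²×43.0) = 419.84/75852.000 = 0.0055.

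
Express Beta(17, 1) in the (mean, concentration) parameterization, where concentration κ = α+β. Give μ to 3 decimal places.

κ = α+β = 17+1 = 18; μ = α/κ = 17/18 = 0.944.

μ = 0.944, κ = 18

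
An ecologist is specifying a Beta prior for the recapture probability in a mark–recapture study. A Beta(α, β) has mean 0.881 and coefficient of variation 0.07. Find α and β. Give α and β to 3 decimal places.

σ = CV·μ = 0.07×0.881 = 0.06167, so σ² = 0.003803.
s+1 = μ(1−μ)/σ² = 0.104839/0.003803 = 27.5661, so s = α+β = 26.5661.
α = μs = 23.405, β = (1−μ)s = 3.161.

α = 23.405, β = 3.161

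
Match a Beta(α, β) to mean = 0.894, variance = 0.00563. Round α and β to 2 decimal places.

Write ν = α+β; then α = μν and Var = μ(1−μ)/(ν+1).
ν = μ(1−μ)/Var − 1 = 0.094764/0.00563 − 1 = 15.8320.
α = 0.894·15.8320 = 14.15, β = 0.106·15.8320 = 1.68.

α = 14.15, β = 1.68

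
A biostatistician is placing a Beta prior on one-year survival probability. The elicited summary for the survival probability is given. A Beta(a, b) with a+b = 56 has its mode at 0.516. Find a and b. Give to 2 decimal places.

Mode = (a−1)/(κ−2) with κ = a+b, so a−1 = 0.516·54 = 27.86.
a = 28.86; b = κ − a = 27.14.

a = 28.86, b = 27.14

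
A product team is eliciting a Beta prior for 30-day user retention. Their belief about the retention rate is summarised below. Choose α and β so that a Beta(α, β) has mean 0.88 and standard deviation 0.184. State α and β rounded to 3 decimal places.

First σ² = 0.033856. Setting α = μn, β = (1−μ)n with n = α+β,
μ(1−μ)/(n+1) = 0.033856 ⇒ n+1 = 0.1056/0.033856 = 3.1191 ⇒ n = 2.1191.
Hence α = 0.88×2.1191 = 1.865, β = 0.12×2.1191 = 0.254.

α = 1.865, β = 0.254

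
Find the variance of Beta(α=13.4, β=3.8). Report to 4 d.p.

0.0095

α+β = 17.2 and αβ = 50.92, so Var = αβ/[(α+β)²(α+β+1)] = 50.92/5384.288 = 0.0095.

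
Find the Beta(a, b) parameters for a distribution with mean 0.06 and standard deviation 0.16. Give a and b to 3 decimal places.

σ² = 0.16² = 0.0256.
With s = a+b, Var = μ(1−μ)/(s+1), so s+1 = (0.06×0.94)/0.0256 = 2.2031 and s = 1.2031.
a = μs = 0.072, b = (1−μ)s = 1.131.

a = 0.072, b = 1.131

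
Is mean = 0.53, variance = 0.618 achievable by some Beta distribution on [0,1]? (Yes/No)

No

For any Beta, Var(X) < E[X]·(1−E[X]).
Here μ(1−μ) = 0.53×0.47 = 0.2491, and 0.618 ≥ 0.2491.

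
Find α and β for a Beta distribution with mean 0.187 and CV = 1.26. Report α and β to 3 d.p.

σ = CV·μ = 1.26×0.187 = 0.23562, so σ² = 0.055517.
s+1 = μ(1−μ)/σ² = 0.152031/0.055517 = 2.7385, so s = α+β = 1.7385.
α = μs = 0.325, β = (1−μ)s = 1.413.

α = 0.325, β = 1.413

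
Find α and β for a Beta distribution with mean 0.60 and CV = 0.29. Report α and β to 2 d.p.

α = 4.16, β = 2.77

σ = CV·μ = 0.29×0.60 = 0.17400, so σ² = 0.030276.
s+1 = μ(1−μ)/σ² = 0.2400/0.030276 = 7.9271, so s = α+β = 6.9271.
α = μs = 4.16, β = (1−μ)s = 2.77.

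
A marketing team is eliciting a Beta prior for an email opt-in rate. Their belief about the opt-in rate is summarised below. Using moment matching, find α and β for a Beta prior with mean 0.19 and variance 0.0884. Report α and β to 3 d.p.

Write ν = α+β; then α = μν and Var = μ(1−μ)/(ν+1).
ν = μ(1−μ)/Var − 1 = 0.1539/0.0884 − 1 = 0.7410.
α = 0.19·0.7410 = 0.141, β = 0.81·0.7410 = 0.600.

α = 0.141, β = 0.600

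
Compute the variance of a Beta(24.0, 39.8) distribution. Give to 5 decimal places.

Var = αβ/[(α+β)²(α+β+1)] = (24.0×39.8)/(63.8²×64.8) = 955.20/263764.512 = 0.00362.

0.00362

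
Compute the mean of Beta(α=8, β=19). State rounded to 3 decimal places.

0.296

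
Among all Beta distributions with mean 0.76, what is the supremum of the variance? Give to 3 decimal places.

0.182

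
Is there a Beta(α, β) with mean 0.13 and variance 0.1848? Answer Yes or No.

A Beta with mean μ has variance μ(1−μ)/(α+β+1) < μ(1−μ).
Here μ(1−μ) = 0.13×0.87 = 0.1131, and 0.1848 ≥ 0.1131.

No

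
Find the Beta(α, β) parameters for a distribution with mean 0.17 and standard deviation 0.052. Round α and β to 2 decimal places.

α = 8.70, β = 42.48

σ² = 0.052² = 0.002704.
With s = α+β, Var = μ(1−μ)/(s+1), so s+1 = (0.17×0.83)/0.002704 = 52.1820 and s = 51.1820.
α = μs = 8.70, β = (1−μ)s = 42.48.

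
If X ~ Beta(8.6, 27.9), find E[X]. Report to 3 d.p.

E[X] = α/(α+β) = 8.6/36.5 = 0.236.

0.236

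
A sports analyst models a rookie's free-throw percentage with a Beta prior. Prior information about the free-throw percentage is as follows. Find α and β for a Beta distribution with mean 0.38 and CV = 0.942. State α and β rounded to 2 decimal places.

α = 0.32, β = 0.52

Var = (CV·μ)² = (0.942×0.38)² = 0.128135.
α+β = μ(1−μ)/Var − 1 = 0.2356/0.128135 − 1 = 0.8387.
Thus α = 0.38·0.8387 = 0.32 and β = 0.62·0.8387 = 0.52.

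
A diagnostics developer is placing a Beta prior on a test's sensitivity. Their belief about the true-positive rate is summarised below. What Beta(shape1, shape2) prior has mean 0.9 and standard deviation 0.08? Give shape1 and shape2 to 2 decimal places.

shape1 = 11.76, shape2 = 1.31

First σ² = 0.0064. Setting shape1 = μn, shape2 = (1−μ)n with n = shape1+shape2,
μ(1−μ)/(n+1) = 0.0064 ⇒ n+1 = 0.09/0.0064 = 14.0625 ⇒ n = 13.0625.
Hence shape1 = 0.9×13.0625 = 11.76, shape2 = 0.1×13.0625 = 1.31.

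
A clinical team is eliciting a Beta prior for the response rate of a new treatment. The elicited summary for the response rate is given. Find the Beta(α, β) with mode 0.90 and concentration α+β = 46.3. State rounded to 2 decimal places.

α = 40.87, β = 5.43

Mode = (α−1)/(κ−2) with κ = α+β, so α−1 = 0.90·44.3 = 39.87.
α = 40.87; β = κ − α = 5.43.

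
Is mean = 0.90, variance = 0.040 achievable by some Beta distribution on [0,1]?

Yes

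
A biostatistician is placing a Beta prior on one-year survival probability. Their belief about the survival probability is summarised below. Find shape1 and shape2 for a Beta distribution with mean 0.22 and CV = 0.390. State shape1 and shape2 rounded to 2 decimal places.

σ = CV·μ = 0.390×0.22 = 0.08580, so σ² = 0.007362.
s+1 = μ(1−μ)/σ² = 0.1716/0.007362 = 23.3100, so s = shape1+shape2 = 22.3100.
shape1 = μs = 4.91, shape2 = (1−μ)s = 17.40.

shape1 = 4.91, shape2 = 17.40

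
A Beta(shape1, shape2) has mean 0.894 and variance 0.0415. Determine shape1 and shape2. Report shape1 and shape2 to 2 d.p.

shape1 = 1.15, shape2 = 0.14

Let s = shape1+shape2. The Beta variance is μ(1−μ)/(s+1).
So s+1 = μ(1−μ)/σ² = (0.894×0.106)/0.0415 = 0.094764/0.0415 = 2.2835, giving s = 1.2835.
Then shape1 = μs = 0.894×1.2835 = 1.15 and shape2 = (1−μ)s = 0.106×1.2835 = 0.14.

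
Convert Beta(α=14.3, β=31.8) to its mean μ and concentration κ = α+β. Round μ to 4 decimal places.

κ = α+β = 14.3+31.8 = 46.1; μ = α/κ = 14.3/46.1 = 0.3102.

μ = 0.3102, κ = 46.1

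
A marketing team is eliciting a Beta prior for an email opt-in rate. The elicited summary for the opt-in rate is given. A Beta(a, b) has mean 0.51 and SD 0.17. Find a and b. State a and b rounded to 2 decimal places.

a = 3.90, b = 3.75

σ² = 0.17² = 0.0289.
With s = a+b, Var = μ(1−μ)/(s+1), so s+1 = (0.51×0.49)/0.0289 = 8.6471 and s = 7.6471.
a = μs = 3.90, b = (1−μ)s = 3.75.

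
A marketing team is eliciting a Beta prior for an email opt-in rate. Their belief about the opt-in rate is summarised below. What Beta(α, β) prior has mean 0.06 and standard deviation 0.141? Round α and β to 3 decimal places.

First σ² = 0.019881. Setting α = μn, β = (1−μ)n with n = α+β,
μ(1−μ)/(n+1) = 0.019881 ⇒ n+1 = 0.0564/0.019881 = 2.8369 ⇒ n = 1.8369.
Hence α = 0.06×1.8369 = 0.110, β = 0.94×1.8369 = 1.727.

α = 0.110, β = 1.727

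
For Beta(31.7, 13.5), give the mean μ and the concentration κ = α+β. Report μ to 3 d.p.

μ = 0.701, κ = 45.2

κ = α+β = 31.7+13.5 = 45.2; μ = α/κ = 31.7/45.2 = 0.701.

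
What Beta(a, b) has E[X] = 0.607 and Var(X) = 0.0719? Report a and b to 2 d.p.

Let s = a+b. The Beta variance is μ(1−μ)/(s+1).
So s+1 = μ(1−μ)/σ² = (0.607×0.393)/0.0719 = 0.238551/0.0719 = 3.3178, giving s = 2.3178.
Then a = μs = 0.607×2.3178 = 1.41 and b = (1−μ)s = 0.393×2.3178 = 0.91.

a = 1.41, b = 0.91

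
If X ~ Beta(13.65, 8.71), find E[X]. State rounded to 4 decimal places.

E[X] = α/(α+β) = 13.65/22.36 = 0.6105.

0.6105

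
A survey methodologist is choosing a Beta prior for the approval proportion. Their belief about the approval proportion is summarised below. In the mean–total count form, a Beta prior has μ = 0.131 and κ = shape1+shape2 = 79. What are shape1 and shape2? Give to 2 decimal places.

shape1 = 10.35, shape2 = 68.65

shape1 = μκ = 0.131×79 = 10.35 and shape2 = (1−μ)κ = 0.869×79 = 68.65.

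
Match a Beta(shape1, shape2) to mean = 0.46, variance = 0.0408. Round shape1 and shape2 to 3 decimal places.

Write ν = shape1+shape2; then shape1 = μν and Var = μ(1−μ)/(ν+1).
ν = μ(1−μ)/Var − 1 = 0.2484/0.0408 − 1 = 5.0882.
shape1 = 0.46·5.0882 = 2.341, shape2 = 0.54·5.0882 = 2.748.

shape1 = 2.341, shape2 = 2.748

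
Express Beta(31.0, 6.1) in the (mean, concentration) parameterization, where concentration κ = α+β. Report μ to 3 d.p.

μ = 0.836, κ = 37.1

κ = α+β = 31.0+6.1 = 37.1; μ = α/κ = 31.0/37.1 = 0.836.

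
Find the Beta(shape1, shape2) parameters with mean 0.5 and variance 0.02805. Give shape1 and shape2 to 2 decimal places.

shape1 = 3.96, shape2 = 3.96

Write ν = shape1+shape2; then shape1 = μν and Var = μ(1−μ)/(ν+1).
ν = μ(1−μ)/Var − 1 = 0.25/0.02805 − 1 = 7.9127.
shape1 = 0.5·7.9127 = 3.96, shape2 = 0.5·7.9127 = 3.96.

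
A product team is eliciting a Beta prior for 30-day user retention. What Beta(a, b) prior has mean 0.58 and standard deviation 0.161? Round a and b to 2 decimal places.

σ² = 0.161² = 0.025921.
With s = a+b, Var = μ(1−μ)/(s+1), so s+1 = (0.58×0.42)/0.025921 = 9.3978 and s = 8.3978.
a = μs = 4.87, b = (1−μ)s = 3.53.

a = 4.87, b = 3.53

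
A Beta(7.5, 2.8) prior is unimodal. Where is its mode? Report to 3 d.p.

0.783

With α,β > 1, mode = (α−1)/(α+β−2) = 6.5/8.3 = 0.783.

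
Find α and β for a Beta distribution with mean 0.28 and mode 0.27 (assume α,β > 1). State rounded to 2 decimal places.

With s = α+β: μ = α/s and mode = (α−1)/(s−2). Eliminating α = μs,
μs − 1 = m(s−2) ⇒ s(μ−m) = 1−2m ⇒ s = 0.46/0.01 = 46.0000.
So α = μs = 12.88, β = (1−μ)s = 33.12.

α = 12.88, β = 33.12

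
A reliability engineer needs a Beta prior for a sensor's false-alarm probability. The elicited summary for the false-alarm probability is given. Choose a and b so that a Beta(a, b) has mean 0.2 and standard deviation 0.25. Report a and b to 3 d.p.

First σ² = 0.0625. Setting a = μn, b = (1−μ)n with n = a+b,
μ(1−μ)/(n+1) = 0.0625 ⇒ n+1 = 0.16/0.0625 = 2.5600 ⇒ n = 1.5600.
Hence a = 0.2×1.5600 = 0.312, b = 0.8×1.5600 = 1.248.

a = 0.312, b = 1.248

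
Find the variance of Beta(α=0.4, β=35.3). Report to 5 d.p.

0.00030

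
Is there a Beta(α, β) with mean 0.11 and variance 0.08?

For any Beta, Var(X) < E[X]·(1−E[X]).
Here μ(1−μ) = 0.11×0.89 = 0.0979, and 0.08 < 0.0979.

Yes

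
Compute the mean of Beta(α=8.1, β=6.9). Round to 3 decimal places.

0.540

The Beta mean is α/(α+β) = 8.1/(8.1+6.9) = 0.540.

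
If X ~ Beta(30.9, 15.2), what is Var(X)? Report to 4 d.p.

Var = αβ/[(α+β)²(α+β+1)] = (30.9×15.2)/(46.1²×47.1) = 469.68/100097.391 = 0.0047.

0.0047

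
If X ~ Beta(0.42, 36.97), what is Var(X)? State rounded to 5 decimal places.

0.00029

μ = 0.42/37.39 = 0.011233; Var = μ(1−μ)/(α+β+1) = 0.0111068/38.39 = 0.00029.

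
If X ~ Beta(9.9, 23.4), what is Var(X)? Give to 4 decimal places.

Var = αβ/[(α+β)²(α+β+1)] = (9.9×23.4)/(33.3²×34.3) = 231.66/38034.927 = 0.0061.

0.0061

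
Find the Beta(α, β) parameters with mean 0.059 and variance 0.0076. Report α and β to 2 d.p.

Let s = α+β. The Beta variance is μ(1−μ)/(s+1).
So s+1 = μ(1−μ)/σ² = (0.059×0.941)/0.0076 = 0.055519/0.0076 = 7.3051, giving s = 6.3051.
Then α = μs = 0.059×6.3051 = 0.37 and β = (1−μ)s = 0.941×6.3051 = 5.93.

α = 0.37, β = 5.93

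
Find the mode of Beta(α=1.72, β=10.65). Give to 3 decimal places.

With α,β > 1, mode = (α−1)/(α+β−2) = 0.72/10.37 = 0.069.

0.069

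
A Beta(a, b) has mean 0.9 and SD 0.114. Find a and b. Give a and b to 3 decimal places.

First σ² = 0.012996. Setting a = μn, b = (1−μ)n with n = a+b,
μ(1−μ)/(n+1) = 0.012996 ⇒ n+1 = 0.09/0.012996 = 6.9252 ⇒ n = 5.9252.
Hence a = 0.9×5.9252 = 5.333, b = 0.1×5.9252 = 0.593.

a = 5.333, b = 0.593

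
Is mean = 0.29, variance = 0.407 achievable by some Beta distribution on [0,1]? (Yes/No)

For any Beta, Var(X) < E[X]·(1−E[X]).
Here μ(1−μ) = 0.29×0.71 = 0.2059, and 0.407 ≥ 0.2059.

No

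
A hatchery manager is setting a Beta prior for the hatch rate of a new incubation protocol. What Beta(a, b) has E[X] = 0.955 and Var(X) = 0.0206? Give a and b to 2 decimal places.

a = 1.04, b = 0.05

Write ν = a+b; then a = μν and Var = μ(1−μ)/(ν+1).
ν = μ(1−μ)/Var − 1 = 0.042975/0.0206 − 1 = 1.0862.
a = 0.955·1.0862 = 1.04, b = 0.045·1.0862 = 0.05.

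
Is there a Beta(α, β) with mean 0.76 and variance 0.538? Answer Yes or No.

A Beta with mean μ has variance μ(1−μ)/(α+β+1) < μ(1−μ).
Here μ(1−μ) = 0.76×0.24 = 0.1824, and 0.538 ≥ 0.1824.

No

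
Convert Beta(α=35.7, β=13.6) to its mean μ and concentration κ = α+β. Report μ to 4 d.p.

κ = α+β = 35.7+13.6 = 49.3; μ = α/κ = 35.7/49.3 = 0.7241.

μ = 0.7241, κ = 49.3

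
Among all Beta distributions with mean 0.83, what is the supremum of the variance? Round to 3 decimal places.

For fixed mean μ the Beta variance is μ(1−μ)/(α+β+1), increasing as α+β decreases.
Its least upper bound (not attained) is μ(1−μ) = 0.83·0.17 = 0.141.

0.141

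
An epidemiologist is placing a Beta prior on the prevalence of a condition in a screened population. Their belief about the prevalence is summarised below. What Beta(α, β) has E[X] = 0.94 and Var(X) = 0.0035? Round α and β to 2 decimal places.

α = 14.21, β = 0.91

By moment matching, α+β = μ(1−μ)/σ² − 1 = (0.94·0.06)/0.0035 − 1 = 16.1143 − 1 = 15.1143.
Since α/(α+β) = μ, α = 0.94·15.1143 = 14.21 and β = 0.06·15.1143 = 0.91.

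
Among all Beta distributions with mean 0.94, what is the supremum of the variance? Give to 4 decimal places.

For fixed mean μ the Beta variance is μ(1−μ)/(α+β+1), increasing as α+β decreases.
Its least upper bound (not attained) is μ(1−μ) = 0.94·0.06 = 0.0564.

0.0564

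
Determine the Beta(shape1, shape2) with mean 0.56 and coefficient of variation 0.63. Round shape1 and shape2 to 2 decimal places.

σ = CV·μ = 0.63×0.56 = 0.35280, so σ² = 0.124468.
s+1 = μ(1−μ)/σ² = 0.2464/0.124468 = 1.9796, so s = shape1+shape2 = 0.9796.
shape1 = μs = 0.55, shape2 = (1−μ)s = 0.43.

shape1 = 0.55, shape2 = 0.43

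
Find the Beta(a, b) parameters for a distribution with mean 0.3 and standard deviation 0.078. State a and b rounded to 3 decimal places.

Variance = 0.078² = 0.006084. The moment-matching identity a+b = μ(1−μ)/Var − 1 gives
a+b = 0.21/0.006084 − 1 = 33.5168, so a = μ·33.5168 = 10.055 and b = (1−μ)·33.5168 = 23.462.

a = 10.055, b = 23.462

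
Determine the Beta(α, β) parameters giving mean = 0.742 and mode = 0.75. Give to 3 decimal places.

Let s = α+β. Mean gives α = μs = 0.742s; mode gives (α−1)/(s−2) = 0.75.
Substituting: 0.742s − 1 = 0.75(s−2) = 0.75s − 1.50, so -0.008s = -0.50 and s = 62.5000.
Then α = 0.742×62.5000 = 46.375 and β = s−α = 16.125.

α = 46.375, β = 16.125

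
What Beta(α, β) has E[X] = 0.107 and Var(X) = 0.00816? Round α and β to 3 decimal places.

Write ν = α+β; then α = μν and Var = μ(1−μ)/(ν+1).
ν = μ(1−μ)/Var − 1 = 0.095551/0.00816 − 1 = 10.7097.
α = 0.107·10.7097 = 1.146, β = 0.893·10.7097 = 9.564.

α = 1.146, β = 9.564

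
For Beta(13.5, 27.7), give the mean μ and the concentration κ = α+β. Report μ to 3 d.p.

κ = α+β = 13.5+27.7 = 41.2; μ = α/κ = 13.5/41.2 = 0.328.

μ = 0.328, κ = 41.2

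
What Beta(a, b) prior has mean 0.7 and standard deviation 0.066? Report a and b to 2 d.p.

First σ² = 0.004356. Setting a = μn, b = (1−μ)n with n = a+b,
μ(1−μ)/(n+1) = 0.004356 ⇒ n+1 = 0.21/0.004356 = 48.2094 ⇒ n = 47.2094.
Hence a = 0.7×47.2094 = 33.05, b = 0.3×47.2094 = 14.16.

a = 33.05, b = 14.16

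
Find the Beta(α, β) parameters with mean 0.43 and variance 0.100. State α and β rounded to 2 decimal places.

α = 0.62, β = 0.83

Write ν = α+β; then α = μν and Var = μ(1−μ)/(ν+1).
ν = μ(1−μ)/Var − 1 = 0.2451/0.100 − 1 = 1.4510.
α = 0.43·1.4510 = 0.62, β = 0.57·1.4510 = 0.83.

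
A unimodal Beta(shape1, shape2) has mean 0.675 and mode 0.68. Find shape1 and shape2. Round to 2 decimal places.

Let s = shape1+shape2. Mean gives shape1 = μs = 0.675s; mode gives (shape1−1)/(s−2) = 0.68.
Substituting: 0.675s − 1 = 0.68(s−2) = 0.68s − 1.36, so -0.005s = -0.36 and s = 72.0000.
Then shape1 = 0.675×72.0000 = 48.60 and shape2 = s−shape1 = 23.40.

shape1 = 48.60, shape2 = 23.40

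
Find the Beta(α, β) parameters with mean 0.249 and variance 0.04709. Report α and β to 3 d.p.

α = 0.740, β = 2.231

Let s = α+β. The Beta variance is μ(1−μ)/(s+1).
So s+1 = μ(1−μ)/σ² = (0.249×0.751)/0.04709 = 0.186999/0.04709 = 3.9711, giving s = 2.9711.
Then α = μs = 0.249×2.9711 = 0.740 and β = (1−μ)s = 0.751×2.9711 = 2.231.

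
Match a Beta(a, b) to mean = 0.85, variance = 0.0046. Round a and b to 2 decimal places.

Let s = a+b. The Beta variance is μ(1−μ)/(s+1).
So s+1 = μ(1−μ)/σ² = (0.85×0.15)/0.0046 = 0.1275/0.0046 = 27.7174, giving s = 26.7174.
Then a = μs = 0.85×26.7174 = 22.71 and b = (1−μ)s = 0.15×26.7174 = 4.01.

a = 22.71, b = 4.01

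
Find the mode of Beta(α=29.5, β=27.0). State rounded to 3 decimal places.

0.523

With α,β > 1, mode = (α−1)/(α+β−2) = 28.5/54.5 = 0.523.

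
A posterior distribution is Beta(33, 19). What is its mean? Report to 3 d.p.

0.635

The Beta mean is α/(α+β) = 33/(33+19) = 0.635.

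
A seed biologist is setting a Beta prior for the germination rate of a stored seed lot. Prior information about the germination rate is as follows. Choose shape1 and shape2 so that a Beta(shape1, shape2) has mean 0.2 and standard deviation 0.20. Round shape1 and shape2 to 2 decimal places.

shape1 = 0.60, shape2 = 2.40

Variance = 0.20² = 0.0400. The moment-matching identity shape1+shape2 = μ(1−μ)/Var − 1 gives
shape1+shape2 = 0.16/0.0400 − 1 = 3.0000, so shape1 = μ·3.0000 = 0.60 and shape2 = (1−μ)·3.0000 = 2.40.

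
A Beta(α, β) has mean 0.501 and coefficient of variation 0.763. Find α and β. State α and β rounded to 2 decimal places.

α = 0.36, β = 0.35

Var = (CV·μ)² = (0.763×0.501)² = 0.146125.
α+β = μ(1−μ)/Var − 1 = 0.249999/0.146125 − 1 = 0.7109.
Thus α = 0.501·0.7109 = 0.36 and β = 0.499·0.7109 = 0.35.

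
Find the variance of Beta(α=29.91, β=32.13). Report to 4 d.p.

0.0040

μ = 29.91/62.04 = 0.482108; Var = μ(1−μ)/(α+β+1) = 0.2496799/63.04 = 0.0040.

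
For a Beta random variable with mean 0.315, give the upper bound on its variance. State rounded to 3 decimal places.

0.216

For fixed mean μ the Beta variance is μ(1−μ)/(α+β+1), increasing as α+β decreases.
Its least upper bound (not attained) is μ(1−μ) = 0.315·0.685 = 0.216.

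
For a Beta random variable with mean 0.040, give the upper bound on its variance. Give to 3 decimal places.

0.038

Var = μ(1−μ)/(α+β+1), which approaches μ(1−μ) as α+β → 0.
So the supremum is μ(1−μ) = 0.040×0.960 = 0.038.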